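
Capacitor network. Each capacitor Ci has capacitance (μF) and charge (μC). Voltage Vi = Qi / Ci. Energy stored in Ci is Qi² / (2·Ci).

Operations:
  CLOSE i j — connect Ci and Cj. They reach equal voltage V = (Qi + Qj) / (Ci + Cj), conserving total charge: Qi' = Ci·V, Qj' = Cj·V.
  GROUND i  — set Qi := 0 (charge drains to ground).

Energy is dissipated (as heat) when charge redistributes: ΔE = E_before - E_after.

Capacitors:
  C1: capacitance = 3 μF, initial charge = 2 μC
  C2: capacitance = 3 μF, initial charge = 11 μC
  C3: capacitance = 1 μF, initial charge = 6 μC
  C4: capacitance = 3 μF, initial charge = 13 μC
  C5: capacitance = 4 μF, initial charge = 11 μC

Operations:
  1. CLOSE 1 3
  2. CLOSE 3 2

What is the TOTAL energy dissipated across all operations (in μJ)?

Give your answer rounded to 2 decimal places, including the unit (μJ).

Initial: C1(3μF, Q=2μC, V=0.67V), C2(3μF, Q=11μC, V=3.67V), C3(1μF, Q=6μC, V=6.00V), C4(3μF, Q=13μC, V=4.33V), C5(4μF, Q=11μC, V=2.75V)
Op 1: CLOSE 1-3: Q_total=8.00, C_total=4.00, V=2.00; Q1=6.00, Q3=2.00; dissipated=10.667
Op 2: CLOSE 3-2: Q_total=13.00, C_total=4.00, V=3.25; Q3=3.25, Q2=9.75; dissipated=1.042
Total dissipated: 11.708 μJ

Answer: 11.71 μJ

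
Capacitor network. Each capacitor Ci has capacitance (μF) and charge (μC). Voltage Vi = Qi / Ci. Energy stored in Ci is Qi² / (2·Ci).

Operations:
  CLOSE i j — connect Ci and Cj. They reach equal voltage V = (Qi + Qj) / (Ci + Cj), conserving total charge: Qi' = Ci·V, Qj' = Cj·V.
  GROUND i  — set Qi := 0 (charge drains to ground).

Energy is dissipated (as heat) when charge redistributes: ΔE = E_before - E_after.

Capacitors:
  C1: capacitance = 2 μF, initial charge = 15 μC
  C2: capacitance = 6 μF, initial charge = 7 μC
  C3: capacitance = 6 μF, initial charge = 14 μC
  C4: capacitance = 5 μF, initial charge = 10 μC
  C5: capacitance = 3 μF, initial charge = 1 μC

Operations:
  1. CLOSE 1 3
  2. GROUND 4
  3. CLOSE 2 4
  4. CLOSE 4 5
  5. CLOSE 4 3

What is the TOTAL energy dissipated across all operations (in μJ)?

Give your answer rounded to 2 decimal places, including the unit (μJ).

Initial: C1(2μF, Q=15μC, V=7.50V), C2(6μF, Q=7μC, V=1.17V), C3(6μF, Q=14μC, V=2.33V), C4(5μF, Q=10μC, V=2.00V), C5(3μF, Q=1μC, V=0.33V)
Op 1: CLOSE 1-3: Q_total=29.00, C_total=8.00, V=3.62; Q1=7.25, Q3=21.75; dissipated=20.021
Op 2: GROUND 4: Q4=0; energy lost=10.000
Op 3: CLOSE 2-4: Q_total=7.00, C_total=11.00, V=0.64; Q2=3.82, Q4=3.18; dissipated=1.856
Op 4: CLOSE 4-5: Q_total=4.18, C_total=8.00, V=0.52; Q4=2.61, Q5=1.57; dissipated=0.086
Op 5: CLOSE 4-3: Q_total=24.36, C_total=11.00, V=2.21; Q4=11.07, Q3=13.29; dissipated=13.124
Total dissipated: 45.087 μJ

Answer: 45.09 μJ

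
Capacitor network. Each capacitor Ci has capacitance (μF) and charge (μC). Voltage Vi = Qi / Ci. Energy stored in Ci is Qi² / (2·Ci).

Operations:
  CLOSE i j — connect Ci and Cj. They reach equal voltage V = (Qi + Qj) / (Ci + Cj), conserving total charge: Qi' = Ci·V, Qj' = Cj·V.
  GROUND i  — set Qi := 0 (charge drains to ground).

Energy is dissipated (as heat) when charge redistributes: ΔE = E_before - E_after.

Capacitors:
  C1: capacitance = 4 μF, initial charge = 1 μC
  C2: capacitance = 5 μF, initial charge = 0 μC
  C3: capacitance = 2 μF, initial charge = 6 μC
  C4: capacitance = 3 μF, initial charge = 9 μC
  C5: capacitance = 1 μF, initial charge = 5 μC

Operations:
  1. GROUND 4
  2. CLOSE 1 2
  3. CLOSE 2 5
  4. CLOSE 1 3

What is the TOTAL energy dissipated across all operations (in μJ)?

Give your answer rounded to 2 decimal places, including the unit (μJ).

Initial: C1(4μF, Q=1μC, V=0.25V), C2(5μF, Q=0μC, V=0.00V), C3(2μF, Q=6μC, V=3.00V), C4(3μF, Q=9μC, V=3.00V), C5(1μF, Q=5μC, V=5.00V)
Op 1: GROUND 4: Q4=0; energy lost=13.500
Op 2: CLOSE 1-2: Q_total=1.00, C_total=9.00, V=0.11; Q1=0.44, Q2=0.56; dissipated=0.069
Op 3: CLOSE 2-5: Q_total=5.56, C_total=6.00, V=0.93; Q2=4.63, Q5=0.93; dissipated=9.959
Op 4: CLOSE 1-3: Q_total=6.44, C_total=6.00, V=1.07; Q1=4.30, Q3=2.15; dissipated=5.564
Total dissipated: 29.092 μJ

Answer: 29.09 μJ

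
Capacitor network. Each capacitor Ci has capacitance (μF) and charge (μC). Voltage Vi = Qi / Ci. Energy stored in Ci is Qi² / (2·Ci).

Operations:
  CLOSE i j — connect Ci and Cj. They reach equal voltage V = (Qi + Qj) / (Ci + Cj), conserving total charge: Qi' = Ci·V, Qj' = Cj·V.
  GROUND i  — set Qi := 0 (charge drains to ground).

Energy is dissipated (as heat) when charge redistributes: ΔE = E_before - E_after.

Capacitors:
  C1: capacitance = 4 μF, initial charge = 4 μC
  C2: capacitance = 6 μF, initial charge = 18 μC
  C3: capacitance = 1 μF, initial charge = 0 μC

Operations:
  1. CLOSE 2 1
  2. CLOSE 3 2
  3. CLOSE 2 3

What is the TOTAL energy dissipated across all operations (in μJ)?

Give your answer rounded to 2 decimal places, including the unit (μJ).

Initial: C1(4μF, Q=4μC, V=1.00V), C2(6μF, Q=18μC, V=3.00V), C3(1μF, Q=0μC, V=0.00V)
Op 1: CLOSE 2-1: Q_total=22.00, C_total=10.00, V=2.20; Q2=13.20, Q1=8.80; dissipated=4.800
Op 2: CLOSE 3-2: Q_total=13.20, C_total=7.00, V=1.89; Q3=1.89, Q2=11.31; dissipated=2.074
Op 3: CLOSE 2-3: Q_total=13.20, C_total=7.00, V=1.89; Q2=11.31, Q3=1.89; dissipated=0.000
Total dissipated: 6.874 μJ

Answer: 6.87 μJ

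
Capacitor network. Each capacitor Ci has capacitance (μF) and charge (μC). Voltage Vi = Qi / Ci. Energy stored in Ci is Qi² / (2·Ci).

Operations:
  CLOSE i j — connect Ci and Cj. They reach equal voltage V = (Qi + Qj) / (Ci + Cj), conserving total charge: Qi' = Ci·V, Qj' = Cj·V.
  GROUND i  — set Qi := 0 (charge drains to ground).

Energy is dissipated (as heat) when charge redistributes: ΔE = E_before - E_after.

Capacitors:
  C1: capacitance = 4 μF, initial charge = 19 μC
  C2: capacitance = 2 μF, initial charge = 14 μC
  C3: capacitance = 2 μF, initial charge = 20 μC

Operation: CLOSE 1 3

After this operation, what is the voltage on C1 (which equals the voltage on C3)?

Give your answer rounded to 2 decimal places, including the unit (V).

Answer: 6.50 V

Derivation:
Initial: C1(4μF, Q=19μC, V=4.75V), C2(2μF, Q=14μC, V=7.00V), C3(2μF, Q=20μC, V=10.00V)
Op 1: CLOSE 1-3: Q_total=39.00, C_total=6.00, V=6.50; Q1=26.00, Q3=13.00; dissipated=18.375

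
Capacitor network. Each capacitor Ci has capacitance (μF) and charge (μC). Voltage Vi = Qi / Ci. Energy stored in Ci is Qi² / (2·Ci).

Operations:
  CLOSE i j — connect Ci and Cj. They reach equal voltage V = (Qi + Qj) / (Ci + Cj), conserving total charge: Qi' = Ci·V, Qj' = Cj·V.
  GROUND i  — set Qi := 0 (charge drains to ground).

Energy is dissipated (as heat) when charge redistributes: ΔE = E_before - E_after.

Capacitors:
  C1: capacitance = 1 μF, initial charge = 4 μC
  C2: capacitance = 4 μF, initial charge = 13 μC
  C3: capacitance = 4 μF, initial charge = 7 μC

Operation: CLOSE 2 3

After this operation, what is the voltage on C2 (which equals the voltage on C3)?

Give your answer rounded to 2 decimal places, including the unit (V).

Initial: C1(1μF, Q=4μC, V=4.00V), C2(4μF, Q=13μC, V=3.25V), C3(4μF, Q=7μC, V=1.75V)
Op 1: CLOSE 2-3: Q_total=20.00, C_total=8.00, V=2.50; Q2=10.00, Q3=10.00; dissipated=2.250

Answer: 2.50 V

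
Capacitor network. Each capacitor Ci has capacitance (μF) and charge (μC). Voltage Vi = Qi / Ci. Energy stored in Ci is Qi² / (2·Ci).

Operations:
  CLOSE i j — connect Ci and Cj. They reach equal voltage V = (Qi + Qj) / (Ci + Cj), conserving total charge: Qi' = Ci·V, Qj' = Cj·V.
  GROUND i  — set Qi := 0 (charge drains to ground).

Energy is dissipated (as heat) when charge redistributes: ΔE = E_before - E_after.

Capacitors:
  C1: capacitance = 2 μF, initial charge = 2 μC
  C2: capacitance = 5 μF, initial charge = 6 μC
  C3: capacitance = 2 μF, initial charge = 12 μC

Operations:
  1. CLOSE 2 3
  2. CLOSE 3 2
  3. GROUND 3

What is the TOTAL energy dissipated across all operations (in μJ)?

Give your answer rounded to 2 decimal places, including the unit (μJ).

Initial: C1(2μF, Q=2μC, V=1.00V), C2(5μF, Q=6μC, V=1.20V), C3(2μF, Q=12μC, V=6.00V)
Op 1: CLOSE 2-3: Q_total=18.00, C_total=7.00, V=2.57; Q2=12.86, Q3=5.14; dissipated=16.457
Op 2: CLOSE 3-2: Q_total=18.00, C_total=7.00, V=2.57; Q3=5.14, Q2=12.86; dissipated=0.000
Op 3: GROUND 3: Q3=0; energy lost=6.612
Total dissipated: 23.069 μJ

Answer: 23.07 μJ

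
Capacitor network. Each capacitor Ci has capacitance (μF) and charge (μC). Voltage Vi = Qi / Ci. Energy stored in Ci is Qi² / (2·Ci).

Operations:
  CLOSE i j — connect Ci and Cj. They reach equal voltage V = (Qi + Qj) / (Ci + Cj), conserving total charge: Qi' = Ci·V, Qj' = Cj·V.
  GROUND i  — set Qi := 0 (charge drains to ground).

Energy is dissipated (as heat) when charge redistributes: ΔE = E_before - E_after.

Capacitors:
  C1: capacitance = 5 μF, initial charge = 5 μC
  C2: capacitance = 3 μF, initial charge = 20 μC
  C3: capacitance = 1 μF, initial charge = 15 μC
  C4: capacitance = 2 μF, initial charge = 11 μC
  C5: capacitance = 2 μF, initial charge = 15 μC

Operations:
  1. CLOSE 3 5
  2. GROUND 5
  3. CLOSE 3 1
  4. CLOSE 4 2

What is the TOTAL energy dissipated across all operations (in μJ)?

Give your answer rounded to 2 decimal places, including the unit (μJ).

Answer: 153.32 μJ

Derivation:
Initial: C1(5μF, Q=5μC, V=1.00V), C2(3μF, Q=20μC, V=6.67V), C3(1μF, Q=15μC, V=15.00V), C4(2μF, Q=11μC, V=5.50V), C5(2μF, Q=15μC, V=7.50V)
Op 1: CLOSE 3-5: Q_total=30.00, C_total=3.00, V=10.00; Q3=10.00, Q5=20.00; dissipated=18.750
Op 2: GROUND 5: Q5=0; energy lost=100.000
Op 3: CLOSE 3-1: Q_total=15.00, C_total=6.00, V=2.50; Q3=2.50, Q1=12.50; dissipated=33.750
Op 4: CLOSE 4-2: Q_total=31.00, C_total=5.00, V=6.20; Q4=12.40, Q2=18.60; dissipated=0.817
Total dissipated: 153.317 μJ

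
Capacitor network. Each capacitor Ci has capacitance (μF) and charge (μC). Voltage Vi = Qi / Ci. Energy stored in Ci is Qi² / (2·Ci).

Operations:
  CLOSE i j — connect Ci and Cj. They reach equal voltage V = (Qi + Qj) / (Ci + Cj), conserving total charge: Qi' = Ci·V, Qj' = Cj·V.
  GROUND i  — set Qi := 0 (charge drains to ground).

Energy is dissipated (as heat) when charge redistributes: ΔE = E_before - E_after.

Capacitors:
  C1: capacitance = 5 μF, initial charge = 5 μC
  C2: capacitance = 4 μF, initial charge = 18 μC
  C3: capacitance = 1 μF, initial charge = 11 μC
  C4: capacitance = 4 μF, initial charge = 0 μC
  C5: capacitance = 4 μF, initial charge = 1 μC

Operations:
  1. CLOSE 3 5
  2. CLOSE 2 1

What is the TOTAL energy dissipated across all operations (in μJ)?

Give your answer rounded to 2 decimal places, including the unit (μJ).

Initial: C1(5μF, Q=5μC, V=1.00V), C2(4μF, Q=18μC, V=4.50V), C3(1μF, Q=11μC, V=11.00V), C4(4μF, Q=0μC, V=0.00V), C5(4μF, Q=1μC, V=0.25V)
Op 1: CLOSE 3-5: Q_total=12.00, C_total=5.00, V=2.40; Q3=2.40, Q5=9.60; dissipated=46.225
Op 2: CLOSE 2-1: Q_total=23.00, C_total=9.00, V=2.56; Q2=10.22, Q1=12.78; dissipated=13.611
Total dissipated: 59.836 μJ

Answer: 59.84 μJ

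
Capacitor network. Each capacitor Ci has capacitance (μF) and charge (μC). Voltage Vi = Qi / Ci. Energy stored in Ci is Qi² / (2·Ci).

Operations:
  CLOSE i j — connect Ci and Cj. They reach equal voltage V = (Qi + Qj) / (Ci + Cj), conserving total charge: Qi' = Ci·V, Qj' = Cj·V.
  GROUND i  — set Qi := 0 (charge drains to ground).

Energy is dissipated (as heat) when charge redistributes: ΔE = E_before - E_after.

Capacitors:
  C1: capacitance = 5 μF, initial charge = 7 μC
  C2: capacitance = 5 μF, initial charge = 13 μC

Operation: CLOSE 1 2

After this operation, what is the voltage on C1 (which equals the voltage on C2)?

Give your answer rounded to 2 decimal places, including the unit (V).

Initial: C1(5μF, Q=7μC, V=1.40V), C2(5μF, Q=13μC, V=2.60V)
Op 1: CLOSE 1-2: Q_total=20.00, C_total=10.00, V=2.00; Q1=10.00, Q2=10.00; dissipated=1.800

Answer: 2.00 V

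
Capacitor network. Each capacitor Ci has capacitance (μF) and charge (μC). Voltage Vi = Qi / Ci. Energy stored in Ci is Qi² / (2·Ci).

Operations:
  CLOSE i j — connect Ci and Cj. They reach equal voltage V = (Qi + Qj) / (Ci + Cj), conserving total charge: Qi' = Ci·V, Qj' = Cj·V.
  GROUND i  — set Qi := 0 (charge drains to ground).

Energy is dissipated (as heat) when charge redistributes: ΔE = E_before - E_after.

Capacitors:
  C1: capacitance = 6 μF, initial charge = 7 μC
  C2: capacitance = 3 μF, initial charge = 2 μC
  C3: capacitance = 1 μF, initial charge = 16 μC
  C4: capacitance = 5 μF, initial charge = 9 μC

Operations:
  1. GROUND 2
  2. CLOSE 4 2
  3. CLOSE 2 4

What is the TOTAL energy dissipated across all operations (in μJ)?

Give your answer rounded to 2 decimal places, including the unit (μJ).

Initial: C1(6μF, Q=7μC, V=1.17V), C2(3μF, Q=2μC, V=0.67V), C3(1μF, Q=16μC, V=16.00V), C4(5μF, Q=9μC, V=1.80V)
Op 1: GROUND 2: Q2=0; energy lost=0.667
Op 2: CLOSE 4-2: Q_total=9.00, C_total=8.00, V=1.12; Q4=5.62, Q2=3.38; dissipated=3.038
Op 3: CLOSE 2-4: Q_total=9.00, C_total=8.00, V=1.12; Q2=3.38, Q4=5.62; dissipated=0.000
Total dissipated: 3.704 μJ

Answer: 3.70 μJ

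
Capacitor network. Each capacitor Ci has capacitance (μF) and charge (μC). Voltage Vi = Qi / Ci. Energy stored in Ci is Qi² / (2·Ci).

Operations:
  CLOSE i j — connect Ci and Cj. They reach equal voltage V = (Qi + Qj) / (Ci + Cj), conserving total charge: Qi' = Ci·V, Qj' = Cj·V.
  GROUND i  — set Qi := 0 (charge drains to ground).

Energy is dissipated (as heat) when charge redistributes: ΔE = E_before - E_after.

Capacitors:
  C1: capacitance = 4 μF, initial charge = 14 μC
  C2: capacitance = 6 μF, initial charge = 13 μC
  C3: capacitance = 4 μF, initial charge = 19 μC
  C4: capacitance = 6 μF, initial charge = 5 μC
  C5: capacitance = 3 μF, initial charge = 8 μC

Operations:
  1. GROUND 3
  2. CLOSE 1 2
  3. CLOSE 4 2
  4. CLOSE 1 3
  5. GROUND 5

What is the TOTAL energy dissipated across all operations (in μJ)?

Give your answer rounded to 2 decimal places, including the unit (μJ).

Initial: C1(4μF, Q=14μC, V=3.50V), C2(6μF, Q=13μC, V=2.17V), C3(4μF, Q=19μC, V=4.75V), C4(6μF, Q=5μC, V=0.83V), C5(3μF, Q=8μC, V=2.67V)
Op 1: GROUND 3: Q3=0; energy lost=45.125
Op 2: CLOSE 1-2: Q_total=27.00, C_total=10.00, V=2.70; Q1=10.80, Q2=16.20; dissipated=2.133
Op 3: CLOSE 4-2: Q_total=21.20, C_total=12.00, V=1.77; Q4=10.60, Q2=10.60; dissipated=5.227
Op 4: CLOSE 1-3: Q_total=10.80, C_total=8.00, V=1.35; Q1=5.40, Q3=5.40; dissipated=7.290
Op 5: GROUND 5: Q5=0; energy lost=10.667
Total dissipated: 70.442 μJ

Answer: 70.44 μJ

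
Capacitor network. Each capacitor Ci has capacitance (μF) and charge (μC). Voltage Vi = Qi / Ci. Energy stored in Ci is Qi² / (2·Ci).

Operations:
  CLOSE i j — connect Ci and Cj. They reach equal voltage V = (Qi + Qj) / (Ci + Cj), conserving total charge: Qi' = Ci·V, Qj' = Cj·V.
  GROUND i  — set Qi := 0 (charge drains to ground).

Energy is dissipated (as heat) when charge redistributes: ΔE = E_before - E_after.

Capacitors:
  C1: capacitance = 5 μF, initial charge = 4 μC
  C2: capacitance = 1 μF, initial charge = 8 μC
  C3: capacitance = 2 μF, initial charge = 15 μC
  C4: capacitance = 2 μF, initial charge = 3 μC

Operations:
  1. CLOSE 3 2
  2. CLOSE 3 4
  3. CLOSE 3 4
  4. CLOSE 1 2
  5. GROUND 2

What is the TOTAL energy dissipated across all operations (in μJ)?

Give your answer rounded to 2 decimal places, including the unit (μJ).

Initial: C1(5μF, Q=4μC, V=0.80V), C2(1μF, Q=8μC, V=8.00V), C3(2μF, Q=15μC, V=7.50V), C4(2μF, Q=3μC, V=1.50V)
Op 1: CLOSE 3-2: Q_total=23.00, C_total=3.00, V=7.67; Q3=15.33, Q2=7.67; dissipated=0.083
Op 2: CLOSE 3-4: Q_total=18.33, C_total=4.00, V=4.58; Q3=9.17, Q4=9.17; dissipated=19.014
Op 3: CLOSE 3-4: Q_total=18.33, C_total=4.00, V=4.58; Q3=9.17, Q4=9.17; dissipated=0.000
Op 4: CLOSE 1-2: Q_total=11.67, C_total=6.00, V=1.94; Q1=9.72, Q2=1.94; dissipated=19.646
Op 5: GROUND 2: Q2=0; energy lost=1.890
Total dissipated: 40.634 μJ

Answer: 40.63 μJ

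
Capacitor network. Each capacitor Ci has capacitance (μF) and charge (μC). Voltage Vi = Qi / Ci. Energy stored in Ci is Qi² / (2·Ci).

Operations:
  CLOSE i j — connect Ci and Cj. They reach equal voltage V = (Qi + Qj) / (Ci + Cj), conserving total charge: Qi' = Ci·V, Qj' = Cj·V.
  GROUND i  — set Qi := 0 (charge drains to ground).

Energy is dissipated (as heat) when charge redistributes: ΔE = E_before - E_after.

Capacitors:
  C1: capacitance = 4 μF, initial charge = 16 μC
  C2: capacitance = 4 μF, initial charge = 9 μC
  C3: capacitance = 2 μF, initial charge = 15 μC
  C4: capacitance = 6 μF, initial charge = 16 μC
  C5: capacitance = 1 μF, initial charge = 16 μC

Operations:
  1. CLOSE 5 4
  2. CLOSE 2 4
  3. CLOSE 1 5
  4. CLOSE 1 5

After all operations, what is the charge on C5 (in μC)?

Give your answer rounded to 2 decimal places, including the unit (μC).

Answer: 4.11 μC

Derivation:
Initial: C1(4μF, Q=16μC, V=4.00V), C2(4μF, Q=9μC, V=2.25V), C3(2μF, Q=15μC, V=7.50V), C4(6μF, Q=16μC, V=2.67V), C5(1μF, Q=16μC, V=16.00V)
Op 1: CLOSE 5-4: Q_total=32.00, C_total=7.00, V=4.57; Q5=4.57, Q4=27.43; dissipated=76.190
Op 2: CLOSE 2-4: Q_total=36.43, C_total=10.00, V=3.64; Q2=14.57, Q4=21.86; dissipated=6.467
Op 3: CLOSE 1-5: Q_total=20.57, C_total=5.00, V=4.11; Q1=16.46, Q5=4.11; dissipated=0.131
Op 4: CLOSE 1-5: Q_total=20.57, C_total=5.00, V=4.11; Q1=16.46, Q5=4.11; dissipated=0.000
Final charges: Q1=16.46, Q2=14.57, Q3=15.00, Q4=21.86, Q5=4.11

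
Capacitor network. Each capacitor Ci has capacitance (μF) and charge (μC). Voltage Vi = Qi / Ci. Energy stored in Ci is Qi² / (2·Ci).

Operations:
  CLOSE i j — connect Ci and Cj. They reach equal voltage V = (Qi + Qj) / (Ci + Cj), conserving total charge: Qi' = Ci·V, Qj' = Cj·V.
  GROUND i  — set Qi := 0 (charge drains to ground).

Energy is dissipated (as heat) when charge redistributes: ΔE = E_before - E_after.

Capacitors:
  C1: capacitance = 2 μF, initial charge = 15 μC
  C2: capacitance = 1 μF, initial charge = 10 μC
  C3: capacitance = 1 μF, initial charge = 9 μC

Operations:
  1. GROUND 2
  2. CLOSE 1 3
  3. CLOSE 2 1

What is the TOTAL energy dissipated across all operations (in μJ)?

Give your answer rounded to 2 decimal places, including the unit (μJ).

Initial: C1(2μF, Q=15μC, V=7.50V), C2(1μF, Q=10μC, V=10.00V), C3(1μF, Q=9μC, V=9.00V)
Op 1: GROUND 2: Q2=0; energy lost=50.000
Op 2: CLOSE 1-3: Q_total=24.00, C_total=3.00, V=8.00; Q1=16.00, Q3=8.00; dissipated=0.750
Op 3: CLOSE 2-1: Q_total=16.00, C_total=3.00, V=5.33; Q2=5.33, Q1=10.67; dissipated=21.333
Total dissipated: 72.083 μJ

Answer: 72.08 μJ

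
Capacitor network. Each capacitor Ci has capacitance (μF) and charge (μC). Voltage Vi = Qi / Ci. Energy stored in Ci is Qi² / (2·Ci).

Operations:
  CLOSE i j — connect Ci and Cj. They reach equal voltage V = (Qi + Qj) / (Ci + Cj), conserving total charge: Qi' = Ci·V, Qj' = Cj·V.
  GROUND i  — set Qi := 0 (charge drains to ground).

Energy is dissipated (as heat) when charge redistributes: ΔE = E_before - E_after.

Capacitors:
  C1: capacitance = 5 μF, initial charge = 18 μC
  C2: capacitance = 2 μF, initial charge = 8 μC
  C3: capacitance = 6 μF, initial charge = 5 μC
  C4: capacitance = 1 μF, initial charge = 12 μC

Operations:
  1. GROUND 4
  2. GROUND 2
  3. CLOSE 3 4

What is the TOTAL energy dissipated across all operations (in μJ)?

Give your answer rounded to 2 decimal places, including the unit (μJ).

Answer: 88.30 μJ

Derivation:
Initial: C1(5μF, Q=18μC, V=3.60V), C2(2μF, Q=8μC, V=4.00V), C3(6μF, Q=5μC, V=0.83V), C4(1μF, Q=12μC, V=12.00V)
Op 1: GROUND 4: Q4=0; energy lost=72.000
Op 2: GROUND 2: Q2=0; energy lost=16.000
Op 3: CLOSE 3-4: Q_total=5.00, C_total=7.00, V=0.71; Q3=4.29, Q4=0.71; dissipated=0.298
Total dissipated: 88.298 μJ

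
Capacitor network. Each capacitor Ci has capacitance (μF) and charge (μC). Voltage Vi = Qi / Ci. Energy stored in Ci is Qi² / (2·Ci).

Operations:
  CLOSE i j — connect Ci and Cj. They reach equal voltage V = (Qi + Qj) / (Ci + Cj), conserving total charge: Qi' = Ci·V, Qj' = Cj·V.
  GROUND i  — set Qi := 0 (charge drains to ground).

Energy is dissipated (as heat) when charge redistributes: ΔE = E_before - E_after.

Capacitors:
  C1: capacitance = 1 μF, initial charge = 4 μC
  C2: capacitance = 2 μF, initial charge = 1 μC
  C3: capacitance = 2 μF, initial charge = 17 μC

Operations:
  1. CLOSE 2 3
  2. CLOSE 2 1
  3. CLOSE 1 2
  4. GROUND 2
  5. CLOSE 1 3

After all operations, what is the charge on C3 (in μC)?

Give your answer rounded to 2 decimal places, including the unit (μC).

Initial: C1(1μF, Q=4μC, V=4.00V), C2(2μF, Q=1μC, V=0.50V), C3(2μF, Q=17μC, V=8.50V)
Op 1: CLOSE 2-3: Q_total=18.00, C_total=4.00, V=4.50; Q2=9.00, Q3=9.00; dissipated=32.000
Op 2: CLOSE 2-1: Q_total=13.00, C_total=3.00, V=4.33; Q2=8.67, Q1=4.33; dissipated=0.083
Op 3: CLOSE 1-2: Q_total=13.00, C_total=3.00, V=4.33; Q1=4.33, Q2=8.67; dissipated=0.000
Op 4: GROUND 2: Q2=0; energy lost=18.778
Op 5: CLOSE 1-3: Q_total=13.33, C_total=3.00, V=4.44; Q1=4.44, Q3=8.89; dissipated=0.009
Final charges: Q1=4.44, Q2=0.00, Q3=8.89

Answer: 8.89 μC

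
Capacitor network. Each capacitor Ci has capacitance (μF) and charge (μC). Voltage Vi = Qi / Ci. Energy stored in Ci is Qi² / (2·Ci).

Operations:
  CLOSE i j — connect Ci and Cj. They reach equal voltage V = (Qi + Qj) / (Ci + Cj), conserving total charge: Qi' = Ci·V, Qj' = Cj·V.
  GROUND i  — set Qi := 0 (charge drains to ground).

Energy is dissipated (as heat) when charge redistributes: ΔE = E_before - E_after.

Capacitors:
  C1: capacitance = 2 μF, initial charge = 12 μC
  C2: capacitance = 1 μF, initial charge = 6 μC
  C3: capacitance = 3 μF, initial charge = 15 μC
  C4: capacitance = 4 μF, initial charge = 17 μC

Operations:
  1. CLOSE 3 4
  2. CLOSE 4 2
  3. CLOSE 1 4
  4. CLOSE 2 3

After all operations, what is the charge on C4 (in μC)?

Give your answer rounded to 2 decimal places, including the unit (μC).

Initial: C1(2μF, Q=12μC, V=6.00V), C2(1μF, Q=6μC, V=6.00V), C3(3μF, Q=15μC, V=5.00V), C4(4μF, Q=17μC, V=4.25V)
Op 1: CLOSE 3-4: Q_total=32.00, C_total=7.00, V=4.57; Q3=13.71, Q4=18.29; dissipated=0.482
Op 2: CLOSE 4-2: Q_total=24.29, C_total=5.00, V=4.86; Q4=19.43, Q2=4.86; dissipated=0.816
Op 3: CLOSE 1-4: Q_total=31.43, C_total=6.00, V=5.24; Q1=10.48, Q4=20.95; dissipated=0.871
Op 4: CLOSE 2-3: Q_total=18.57, C_total=4.00, V=4.64; Q2=4.64, Q3=13.93; dissipated=0.031
Final charges: Q1=10.48, Q2=4.64, Q3=13.93, Q4=20.95

Answer: 20.95 μC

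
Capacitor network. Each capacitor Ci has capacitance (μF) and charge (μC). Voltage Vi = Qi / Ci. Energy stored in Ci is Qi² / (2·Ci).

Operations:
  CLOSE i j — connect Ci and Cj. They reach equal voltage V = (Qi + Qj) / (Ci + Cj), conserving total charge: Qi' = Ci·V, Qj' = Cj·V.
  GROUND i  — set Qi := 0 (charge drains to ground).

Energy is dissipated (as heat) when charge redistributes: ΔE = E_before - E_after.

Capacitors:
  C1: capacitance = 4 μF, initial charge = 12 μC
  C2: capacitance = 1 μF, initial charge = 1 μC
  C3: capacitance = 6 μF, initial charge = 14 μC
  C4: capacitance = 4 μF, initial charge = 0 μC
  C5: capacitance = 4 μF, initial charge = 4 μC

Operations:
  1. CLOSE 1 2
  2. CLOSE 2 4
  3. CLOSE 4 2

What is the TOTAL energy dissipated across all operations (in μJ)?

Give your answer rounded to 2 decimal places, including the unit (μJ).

Initial: C1(4μF, Q=12μC, V=3.00V), C2(1μF, Q=1μC, V=1.00V), C3(6μF, Q=14μC, V=2.33V), C4(4μF, Q=0μC, V=0.00V), C5(4μF, Q=4μC, V=1.00V)
Op 1: CLOSE 1-2: Q_total=13.00, C_total=5.00, V=2.60; Q1=10.40, Q2=2.60; dissipated=1.600
Op 2: CLOSE 2-4: Q_total=2.60, C_total=5.00, V=0.52; Q2=0.52, Q4=2.08; dissipated=2.704
Op 3: CLOSE 4-2: Q_total=2.60, C_total=5.00, V=0.52; Q4=2.08, Q2=0.52; dissipated=0.000
Total dissipated: 4.304 μJ

Answer: 4.30 μJ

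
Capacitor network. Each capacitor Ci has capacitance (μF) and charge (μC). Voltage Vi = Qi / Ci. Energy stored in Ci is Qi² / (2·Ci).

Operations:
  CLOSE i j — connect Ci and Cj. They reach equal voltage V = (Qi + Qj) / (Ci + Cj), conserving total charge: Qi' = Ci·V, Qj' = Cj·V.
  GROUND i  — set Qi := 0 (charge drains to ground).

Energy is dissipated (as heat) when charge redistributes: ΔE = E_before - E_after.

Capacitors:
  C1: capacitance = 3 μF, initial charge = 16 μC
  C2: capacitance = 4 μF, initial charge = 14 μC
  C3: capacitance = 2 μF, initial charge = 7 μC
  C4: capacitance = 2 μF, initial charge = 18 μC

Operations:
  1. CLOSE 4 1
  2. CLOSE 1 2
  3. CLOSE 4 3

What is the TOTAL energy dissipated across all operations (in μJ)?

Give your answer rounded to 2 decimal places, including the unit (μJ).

Initial: C1(3μF, Q=16μC, V=5.33V), C2(4μF, Q=14μC, V=3.50V), C3(2μF, Q=7μC, V=3.50V), C4(2μF, Q=18μC, V=9.00V)
Op 1: CLOSE 4-1: Q_total=34.00, C_total=5.00, V=6.80; Q4=13.60, Q1=20.40; dissipated=8.067
Op 2: CLOSE 1-2: Q_total=34.40, C_total=7.00, V=4.91; Q1=14.74, Q2=19.66; dissipated=9.334
Op 3: CLOSE 4-3: Q_total=20.60, C_total=4.00, V=5.15; Q4=10.30, Q3=10.30; dissipated=5.445
Total dissipated: 22.846 μJ

Answer: 22.85 μJ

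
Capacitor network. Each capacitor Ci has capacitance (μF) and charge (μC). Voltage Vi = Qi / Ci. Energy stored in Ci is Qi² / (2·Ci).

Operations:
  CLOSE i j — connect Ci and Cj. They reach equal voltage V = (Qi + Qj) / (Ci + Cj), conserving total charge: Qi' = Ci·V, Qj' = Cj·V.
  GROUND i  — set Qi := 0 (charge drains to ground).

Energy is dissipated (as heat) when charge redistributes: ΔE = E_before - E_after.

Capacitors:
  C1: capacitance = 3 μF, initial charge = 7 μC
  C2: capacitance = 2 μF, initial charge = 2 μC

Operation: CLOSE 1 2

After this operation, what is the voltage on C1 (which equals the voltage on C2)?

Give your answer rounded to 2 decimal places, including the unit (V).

Initial: C1(3μF, Q=7μC, V=2.33V), C2(2μF, Q=2μC, V=1.00V)
Op 1: CLOSE 1-2: Q_total=9.00, C_total=5.00, V=1.80; Q1=5.40, Q2=3.60; dissipated=1.067

Answer: 1.80 V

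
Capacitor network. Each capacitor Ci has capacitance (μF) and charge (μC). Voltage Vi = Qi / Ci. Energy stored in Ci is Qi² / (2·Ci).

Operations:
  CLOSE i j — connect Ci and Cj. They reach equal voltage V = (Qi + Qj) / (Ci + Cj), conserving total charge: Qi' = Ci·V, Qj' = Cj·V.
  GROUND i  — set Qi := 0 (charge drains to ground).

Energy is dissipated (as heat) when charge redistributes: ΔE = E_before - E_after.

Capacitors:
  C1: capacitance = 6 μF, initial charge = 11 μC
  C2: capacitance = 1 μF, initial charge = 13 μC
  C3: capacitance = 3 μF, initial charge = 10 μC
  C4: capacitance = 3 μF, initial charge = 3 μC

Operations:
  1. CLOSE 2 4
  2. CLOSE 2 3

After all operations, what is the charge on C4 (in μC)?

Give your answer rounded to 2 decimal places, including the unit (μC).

Answer: 12.00 μC

Derivation:
Initial: C1(6μF, Q=11μC, V=1.83V), C2(1μF, Q=13μC, V=13.00V), C3(3μF, Q=10μC, V=3.33V), C4(3μF, Q=3μC, V=1.00V)
Op 1: CLOSE 2-4: Q_total=16.00, C_total=4.00, V=4.00; Q2=4.00, Q4=12.00; dissipated=54.000
Op 2: CLOSE 2-3: Q_total=14.00, C_total=4.00, V=3.50; Q2=3.50, Q3=10.50; dissipated=0.167
Final charges: Q1=11.00, Q2=3.50, Q3=10.50, Q4=12.00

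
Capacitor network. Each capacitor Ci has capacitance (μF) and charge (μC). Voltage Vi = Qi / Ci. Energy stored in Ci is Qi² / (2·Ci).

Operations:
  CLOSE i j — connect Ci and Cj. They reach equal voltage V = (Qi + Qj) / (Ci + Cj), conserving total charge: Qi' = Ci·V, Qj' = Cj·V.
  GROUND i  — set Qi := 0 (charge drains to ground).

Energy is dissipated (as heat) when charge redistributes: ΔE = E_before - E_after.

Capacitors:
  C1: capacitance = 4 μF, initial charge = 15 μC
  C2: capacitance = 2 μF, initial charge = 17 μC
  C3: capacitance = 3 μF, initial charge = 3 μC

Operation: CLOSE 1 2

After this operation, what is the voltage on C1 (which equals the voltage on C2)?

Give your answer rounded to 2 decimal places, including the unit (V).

Answer: 5.33 V

Derivation:
Initial: C1(4μF, Q=15μC, V=3.75V), C2(2μF, Q=17μC, V=8.50V), C3(3μF, Q=3μC, V=1.00V)
Op 1: CLOSE 1-2: Q_total=32.00, C_total=6.00, V=5.33; Q1=21.33, Q2=10.67; dissipated=15.042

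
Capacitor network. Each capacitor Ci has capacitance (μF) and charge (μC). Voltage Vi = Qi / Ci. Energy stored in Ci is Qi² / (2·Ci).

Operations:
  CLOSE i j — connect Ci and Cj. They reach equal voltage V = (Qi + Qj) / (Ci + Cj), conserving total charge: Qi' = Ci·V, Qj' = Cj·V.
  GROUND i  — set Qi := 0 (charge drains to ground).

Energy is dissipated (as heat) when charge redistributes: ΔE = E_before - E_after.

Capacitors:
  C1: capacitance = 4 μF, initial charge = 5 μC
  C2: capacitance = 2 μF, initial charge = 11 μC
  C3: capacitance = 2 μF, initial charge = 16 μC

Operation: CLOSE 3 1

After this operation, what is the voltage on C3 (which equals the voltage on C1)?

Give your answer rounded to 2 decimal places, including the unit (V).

Initial: C1(4μF, Q=5μC, V=1.25V), C2(2μF, Q=11μC, V=5.50V), C3(2μF, Q=16μC, V=8.00V)
Op 1: CLOSE 3-1: Q_total=21.00, C_total=6.00, V=3.50; Q3=7.00, Q1=14.00; dissipated=30.375

Answer: 3.50 V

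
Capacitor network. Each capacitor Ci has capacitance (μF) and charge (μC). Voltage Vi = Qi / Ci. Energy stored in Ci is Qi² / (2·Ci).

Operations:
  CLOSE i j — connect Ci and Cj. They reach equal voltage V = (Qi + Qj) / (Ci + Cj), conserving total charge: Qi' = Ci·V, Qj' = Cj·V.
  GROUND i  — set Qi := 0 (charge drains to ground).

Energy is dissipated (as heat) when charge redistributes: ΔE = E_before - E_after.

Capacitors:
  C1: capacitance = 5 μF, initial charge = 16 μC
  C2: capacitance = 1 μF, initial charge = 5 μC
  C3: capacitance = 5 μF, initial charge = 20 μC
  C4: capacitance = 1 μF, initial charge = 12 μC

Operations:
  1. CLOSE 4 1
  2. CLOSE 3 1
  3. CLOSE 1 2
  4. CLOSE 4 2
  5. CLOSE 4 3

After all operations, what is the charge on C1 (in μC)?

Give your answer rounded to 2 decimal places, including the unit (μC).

Initial: C1(5μF, Q=16μC, V=3.20V), C2(1μF, Q=5μC, V=5.00V), C3(5μF, Q=20μC, V=4.00V), C4(1μF, Q=12μC, V=12.00V)
Op 1: CLOSE 4-1: Q_total=28.00, C_total=6.00, V=4.67; Q4=4.67, Q1=23.33; dissipated=32.267
Op 2: CLOSE 3-1: Q_total=43.33, C_total=10.00, V=4.33; Q3=21.67, Q1=21.67; dissipated=0.556
Op 3: CLOSE 1-2: Q_total=26.67, C_total=6.00, V=4.44; Q1=22.22, Q2=4.44; dissipated=0.185
Op 4: CLOSE 4-2: Q_total=9.11, C_total=2.00, V=4.56; Q4=4.56, Q2=4.56; dissipated=0.012
Op 5: CLOSE 4-3: Q_total=26.22, C_total=6.00, V=4.37; Q4=4.37, Q3=21.85; dissipated=0.021
Final charges: Q1=22.22, Q2=4.56, Q3=21.85, Q4=4.37

Answer: 22.22 μC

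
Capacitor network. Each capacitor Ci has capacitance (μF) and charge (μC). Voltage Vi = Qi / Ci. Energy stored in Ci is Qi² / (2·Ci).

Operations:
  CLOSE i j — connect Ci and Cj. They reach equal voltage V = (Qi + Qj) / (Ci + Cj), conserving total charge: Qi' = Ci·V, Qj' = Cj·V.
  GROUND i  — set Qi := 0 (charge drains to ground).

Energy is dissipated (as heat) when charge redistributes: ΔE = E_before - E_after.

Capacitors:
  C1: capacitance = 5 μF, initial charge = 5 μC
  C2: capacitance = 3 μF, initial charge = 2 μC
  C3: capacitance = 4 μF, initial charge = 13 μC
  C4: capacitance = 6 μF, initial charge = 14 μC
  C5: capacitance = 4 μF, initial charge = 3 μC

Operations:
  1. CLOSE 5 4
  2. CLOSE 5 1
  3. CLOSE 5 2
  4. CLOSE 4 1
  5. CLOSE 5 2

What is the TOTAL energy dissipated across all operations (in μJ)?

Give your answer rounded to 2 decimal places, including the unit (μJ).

Answer: 4.11 μJ

Derivation:
Initial: C1(5μF, Q=5μC, V=1.00V), C2(3μF, Q=2μC, V=0.67V), C3(4μF, Q=13μC, V=3.25V), C4(6μF, Q=14μC, V=2.33V), C5(4μF, Q=3μC, V=0.75V)
Op 1: CLOSE 5-4: Q_total=17.00, C_total=10.00, V=1.70; Q5=6.80, Q4=10.20; dissipated=3.008
Op 2: CLOSE 5-1: Q_total=11.80, C_total=9.00, V=1.31; Q5=5.24, Q1=6.56; dissipated=0.544
Op 3: CLOSE 5-2: Q_total=7.24, C_total=7.00, V=1.03; Q5=4.14, Q2=3.10; dissipated=0.356
Op 4: CLOSE 4-1: Q_total=16.76, C_total=11.00, V=1.52; Q4=9.14, Q1=7.62; dissipated=0.206
Op 5: CLOSE 5-2: Q_total=7.24, C_total=7.00, V=1.03; Q5=4.14, Q2=3.10; dissipated=0.000
Total dissipated: 4.115 μJ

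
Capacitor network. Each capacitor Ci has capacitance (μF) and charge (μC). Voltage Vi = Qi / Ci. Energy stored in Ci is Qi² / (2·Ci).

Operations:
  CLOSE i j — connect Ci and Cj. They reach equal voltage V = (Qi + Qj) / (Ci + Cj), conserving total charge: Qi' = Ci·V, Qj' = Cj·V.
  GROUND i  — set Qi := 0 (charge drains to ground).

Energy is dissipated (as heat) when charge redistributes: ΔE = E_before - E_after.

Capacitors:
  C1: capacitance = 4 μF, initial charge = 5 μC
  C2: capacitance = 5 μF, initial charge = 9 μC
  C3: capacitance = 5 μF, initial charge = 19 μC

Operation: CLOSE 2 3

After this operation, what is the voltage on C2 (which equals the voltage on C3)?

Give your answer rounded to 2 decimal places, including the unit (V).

Answer: 2.80 V

Derivation:
Initial: C1(4μF, Q=5μC, V=1.25V), C2(5μF, Q=9μC, V=1.80V), C3(5μF, Q=19μC, V=3.80V)
Op 1: CLOSE 2-3: Q_total=28.00, C_total=10.00, V=2.80; Q2=14.00, Q3=14.00; dissipated=5.000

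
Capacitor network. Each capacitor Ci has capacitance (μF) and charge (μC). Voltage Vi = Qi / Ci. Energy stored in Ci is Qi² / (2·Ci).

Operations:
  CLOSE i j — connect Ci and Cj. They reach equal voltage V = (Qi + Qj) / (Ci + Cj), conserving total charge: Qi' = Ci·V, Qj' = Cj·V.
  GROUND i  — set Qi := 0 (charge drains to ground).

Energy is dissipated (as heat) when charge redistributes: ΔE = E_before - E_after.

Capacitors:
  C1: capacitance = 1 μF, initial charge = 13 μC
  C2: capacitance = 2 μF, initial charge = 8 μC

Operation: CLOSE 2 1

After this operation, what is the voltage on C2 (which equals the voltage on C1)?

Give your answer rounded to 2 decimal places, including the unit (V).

Initial: C1(1μF, Q=13μC, V=13.00V), C2(2μF, Q=8μC, V=4.00V)
Op 1: CLOSE 2-1: Q_total=21.00, C_total=3.00, V=7.00; Q2=14.00, Q1=7.00; dissipated=27.000

Answer: 7.00 V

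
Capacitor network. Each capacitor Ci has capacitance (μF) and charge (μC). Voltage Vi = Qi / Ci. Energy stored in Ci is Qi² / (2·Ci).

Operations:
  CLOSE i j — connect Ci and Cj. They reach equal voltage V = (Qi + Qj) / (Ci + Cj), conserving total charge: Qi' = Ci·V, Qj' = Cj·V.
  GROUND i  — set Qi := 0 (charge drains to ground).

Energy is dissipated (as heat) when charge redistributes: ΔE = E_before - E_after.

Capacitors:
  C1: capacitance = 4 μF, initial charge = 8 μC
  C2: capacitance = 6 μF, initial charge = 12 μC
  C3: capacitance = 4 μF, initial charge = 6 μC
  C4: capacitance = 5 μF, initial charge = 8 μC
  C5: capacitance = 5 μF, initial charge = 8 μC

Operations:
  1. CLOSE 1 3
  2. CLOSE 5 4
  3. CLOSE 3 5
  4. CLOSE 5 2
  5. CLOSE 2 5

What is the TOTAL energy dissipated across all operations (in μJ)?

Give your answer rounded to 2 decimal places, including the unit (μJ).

Answer: 0.43 μJ

Derivation:
Initial: C1(4μF, Q=8μC, V=2.00V), C2(6μF, Q=12μC, V=2.00V), C3(4μF, Q=6μC, V=1.50V), C4(5μF, Q=8μC, V=1.60V), C5(5μF, Q=8μC, V=1.60V)
Op 1: CLOSE 1-3: Q_total=14.00, C_total=8.00, V=1.75; Q1=7.00, Q3=7.00; dissipated=0.250
Op 2: CLOSE 5-4: Q_total=16.00, C_total=10.00, V=1.60; Q5=8.00, Q4=8.00; dissipated=0.000
Op 3: CLOSE 3-5: Q_total=15.00, C_total=9.00, V=1.67; Q3=6.67, Q5=8.33; dissipated=0.025
Op 4: CLOSE 5-2: Q_total=20.33, C_total=11.00, V=1.85; Q5=9.24, Q2=11.09; dissipated=0.152
Op 5: CLOSE 2-5: Q_total=20.33, C_total=11.00, V=1.85; Q2=11.09, Q5=9.24; dissipated=0.000
Total dissipated: 0.427 μJ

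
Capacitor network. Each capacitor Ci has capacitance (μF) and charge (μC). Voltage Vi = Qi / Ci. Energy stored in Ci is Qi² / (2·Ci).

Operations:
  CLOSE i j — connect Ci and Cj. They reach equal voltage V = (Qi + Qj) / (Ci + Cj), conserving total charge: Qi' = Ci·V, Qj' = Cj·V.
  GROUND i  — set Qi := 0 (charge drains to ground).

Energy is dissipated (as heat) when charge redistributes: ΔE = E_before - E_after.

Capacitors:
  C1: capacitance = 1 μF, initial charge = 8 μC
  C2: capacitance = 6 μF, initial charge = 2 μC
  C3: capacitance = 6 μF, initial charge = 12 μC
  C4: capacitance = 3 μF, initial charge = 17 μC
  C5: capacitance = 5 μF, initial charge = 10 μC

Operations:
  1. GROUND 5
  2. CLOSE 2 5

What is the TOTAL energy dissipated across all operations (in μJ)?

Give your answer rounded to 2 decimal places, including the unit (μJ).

Answer: 10.15 μJ

Derivation:
Initial: C1(1μF, Q=8μC, V=8.00V), C2(6μF, Q=2μC, V=0.33V), C3(6μF, Q=12μC, V=2.00V), C4(3μF, Q=17μC, V=5.67V), C5(5μF, Q=10μC, V=2.00V)
Op 1: GROUND 5: Q5=0; energy lost=10.000
Op 2: CLOSE 2-5: Q_total=2.00, C_total=11.00, V=0.18; Q2=1.09, Q5=0.91; dissipated=0.152
Total dissipated: 10.152 μJ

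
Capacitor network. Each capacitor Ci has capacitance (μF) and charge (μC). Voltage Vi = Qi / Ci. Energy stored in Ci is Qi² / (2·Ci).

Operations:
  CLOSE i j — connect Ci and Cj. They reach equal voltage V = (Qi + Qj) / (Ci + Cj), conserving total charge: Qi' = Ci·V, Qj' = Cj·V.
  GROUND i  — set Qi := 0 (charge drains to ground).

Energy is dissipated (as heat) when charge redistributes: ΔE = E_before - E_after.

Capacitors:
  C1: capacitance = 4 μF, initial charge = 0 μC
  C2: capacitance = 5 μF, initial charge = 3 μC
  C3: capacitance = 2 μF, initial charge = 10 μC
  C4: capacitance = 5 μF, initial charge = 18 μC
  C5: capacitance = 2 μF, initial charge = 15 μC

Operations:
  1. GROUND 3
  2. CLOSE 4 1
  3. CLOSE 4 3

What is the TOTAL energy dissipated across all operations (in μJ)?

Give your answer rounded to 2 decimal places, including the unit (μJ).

Answer: 42.26 μJ

Derivation:
Initial: C1(4μF, Q=0μC, V=0.00V), C2(5μF, Q=3μC, V=0.60V), C3(2μF, Q=10μC, V=5.00V), C4(5μF, Q=18μC, V=3.60V), C5(2μF, Q=15μC, V=7.50V)
Op 1: GROUND 3: Q3=0; energy lost=25.000
Op 2: CLOSE 4-1: Q_total=18.00, C_total=9.00, V=2.00; Q4=10.00, Q1=8.00; dissipated=14.400
Op 3: CLOSE 4-3: Q_total=10.00, C_total=7.00, V=1.43; Q4=7.14, Q3=2.86; dissipated=2.857
Total dissipated: 42.257 μJ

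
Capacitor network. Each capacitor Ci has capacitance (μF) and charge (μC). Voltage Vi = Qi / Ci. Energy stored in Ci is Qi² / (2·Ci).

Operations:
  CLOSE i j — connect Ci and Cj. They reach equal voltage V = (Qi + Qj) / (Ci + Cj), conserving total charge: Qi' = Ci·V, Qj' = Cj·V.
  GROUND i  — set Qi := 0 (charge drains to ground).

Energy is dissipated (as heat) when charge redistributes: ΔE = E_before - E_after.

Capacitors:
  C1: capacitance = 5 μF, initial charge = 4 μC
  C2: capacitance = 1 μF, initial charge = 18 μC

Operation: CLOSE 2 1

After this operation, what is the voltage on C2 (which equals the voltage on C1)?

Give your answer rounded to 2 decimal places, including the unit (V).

Answer: 3.67 V

Derivation:
Initial: C1(5μF, Q=4μC, V=0.80V), C2(1μF, Q=18μC, V=18.00V)
Op 1: CLOSE 2-1: Q_total=22.00, C_total=6.00, V=3.67; Q2=3.67, Q1=18.33; dissipated=123.267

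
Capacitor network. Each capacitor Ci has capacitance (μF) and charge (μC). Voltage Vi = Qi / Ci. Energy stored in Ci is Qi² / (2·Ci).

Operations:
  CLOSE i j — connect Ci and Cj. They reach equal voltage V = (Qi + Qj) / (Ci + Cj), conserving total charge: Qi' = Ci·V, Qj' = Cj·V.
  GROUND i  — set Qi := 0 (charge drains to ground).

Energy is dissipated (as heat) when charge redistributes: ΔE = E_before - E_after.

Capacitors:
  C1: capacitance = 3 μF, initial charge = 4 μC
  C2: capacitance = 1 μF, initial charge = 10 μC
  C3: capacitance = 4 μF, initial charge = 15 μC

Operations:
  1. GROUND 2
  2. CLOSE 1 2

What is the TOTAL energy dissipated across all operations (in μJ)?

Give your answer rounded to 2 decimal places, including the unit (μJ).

Initial: C1(3μF, Q=4μC, V=1.33V), C2(1μF, Q=10μC, V=10.00V), C3(4μF, Q=15μC, V=3.75V)
Op 1: GROUND 2: Q2=0; energy lost=50.000
Op 2: CLOSE 1-2: Q_total=4.00, C_total=4.00, V=1.00; Q1=3.00, Q2=1.00; dissipated=0.667
Total dissipated: 50.667 μJ

Answer: 50.67 μJ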